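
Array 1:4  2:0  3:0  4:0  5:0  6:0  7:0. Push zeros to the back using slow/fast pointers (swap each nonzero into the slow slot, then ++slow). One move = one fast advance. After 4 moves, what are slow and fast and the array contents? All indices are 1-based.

slow=2, fast=5, a=[4, 0, 0, 0, 0, 0, 0]

(s=1,f=1) a[fast]=4≠0 swap→a[1]=4 → slow++,fast++
(s=2,f=2) a[fast]=0 → fast++
(s=2,f=3) a[fast]=0 → fast++
(s=2,f=4) a[fast]=0 → fast++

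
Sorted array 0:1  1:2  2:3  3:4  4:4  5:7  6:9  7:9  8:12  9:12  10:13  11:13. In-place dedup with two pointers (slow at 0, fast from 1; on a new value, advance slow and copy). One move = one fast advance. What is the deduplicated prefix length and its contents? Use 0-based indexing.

length 8; prefix = [1, 2, 3, 4, 7, 9, 12, 13]

(s=0,f=1) a[fast]=2≠a[slow]=1 write a[1]=2 → slow++,fast++
(s=1,f=2) a[fast]=3≠a[slow]=2 write a[2]=3 → slow++,fast++
(s=2,f=3) a[fast]=4≠a[slow]=3 write a[3]=4 → slow++,fast++
(s=3,f=4) a[fast]=4=a[slow] dup → fast++
(s=3,f=5) a[fast]=7≠a[slow]=4 write a[4]=7 → slow++,fast++
(s=4,f=6) a[fast]=9≠a[slow]=7 write a[5]=9 → slow++,fast++
(s=5,f=7) a[fast]=9=a[slow] dup → fast++
(s=5,f=8) a[fast]=12≠a[slow]=9 write a[6]=12 → slow++,fast++
(s=6,f=9) a[fast]=12=a[slow] dup → fast++
(s=6,f=10) a[fast]=13≠a[slow]=12 write a[7]=13 → slow++,fast++
(s=7,f=11) a[fast]=13=a[slow] dup → fast++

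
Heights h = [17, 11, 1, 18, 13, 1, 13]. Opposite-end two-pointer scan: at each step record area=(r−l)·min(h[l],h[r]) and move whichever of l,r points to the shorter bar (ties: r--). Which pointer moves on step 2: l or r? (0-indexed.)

r

[0,6] min(17,13)*6=78 best=78 * → r--
[0,5] min(17,1)*5=5 best=78 → r--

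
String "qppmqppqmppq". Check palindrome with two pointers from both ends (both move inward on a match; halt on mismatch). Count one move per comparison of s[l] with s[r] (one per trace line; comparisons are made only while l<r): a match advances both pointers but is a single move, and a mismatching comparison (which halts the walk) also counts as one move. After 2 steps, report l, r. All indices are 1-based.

[1,12] 'q'=='q' → l++,r--
[2,11] 'p'=='p' → l++,r--

l=3, r=10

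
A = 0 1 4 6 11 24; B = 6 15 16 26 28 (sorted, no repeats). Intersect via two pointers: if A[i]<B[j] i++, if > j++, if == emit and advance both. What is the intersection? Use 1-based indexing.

intersection = [6]

[i=1,j=1] 0<6 → i++
[i=2,j=1] 1<6 → i++
[i=3,j=1] 4<6 → i++
[i=4,j=1] 6==6 emit → i++,j++
[i=5,j=2] 11<15 → i++
[i=6,j=2] 24>15 → j++
[i=6,j=3] 24>16 → j++
[i=6,j=4] 24<26 → i++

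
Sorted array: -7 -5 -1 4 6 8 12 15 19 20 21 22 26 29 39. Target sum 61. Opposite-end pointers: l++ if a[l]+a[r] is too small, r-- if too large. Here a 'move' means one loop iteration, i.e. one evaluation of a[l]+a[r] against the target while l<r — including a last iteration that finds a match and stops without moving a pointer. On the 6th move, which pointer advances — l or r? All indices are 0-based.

l

[0,14] -7+39=32 <61 → l++
[1,14] -5+39=34 <61 → l++
[2,14] -1+39=38 <61 → l++
[3,14] 4+39=43 <61 → l++
[4,14] 6+39=45 <61 → l++
[5,14] 8+39=47 <61 → l++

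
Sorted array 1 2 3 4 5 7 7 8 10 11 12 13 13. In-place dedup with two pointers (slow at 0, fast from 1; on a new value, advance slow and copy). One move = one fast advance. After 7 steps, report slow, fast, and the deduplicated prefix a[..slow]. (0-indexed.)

slow=0 fast=1: a[fast]=2≠a[slow]=1 write a[1]=2, slow++,fast++
slow=1 fast=2: a[fast]=3≠a[slow]=2 write a[2]=3, slow++,fast++
slow=2 fast=3: a[fast]=4≠a[slow]=3 write a[3]=4, slow++,fast++
slow=3 fast=4: a[fast]=5≠a[slow]=4 write a[4]=5, slow++,fast++
slow=4 fast=5: a[fast]=7≠a[slow]=5 write a[5]=7, slow++,fast++
slow=5 fast=6: a[fast]=7=a[slow] dup, fast++
slow=5 fast=7: a[fast]=8≠a[slow]=7 write a[6]=8, slow++,fast++

slow=6, fast=8, prefix=[1, 2, 3, 4, 5, 7, 8]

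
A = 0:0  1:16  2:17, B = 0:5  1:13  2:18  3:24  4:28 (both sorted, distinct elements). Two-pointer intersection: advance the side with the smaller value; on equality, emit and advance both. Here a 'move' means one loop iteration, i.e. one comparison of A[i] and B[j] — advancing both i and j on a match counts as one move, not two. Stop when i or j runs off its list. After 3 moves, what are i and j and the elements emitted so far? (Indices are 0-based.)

i=1, j=2, emitted=[]

[i=0,j=0] 0<5 → i++
[i=1,j=0] 16>5 → j++
[i=1,j=1] 16>13 → j++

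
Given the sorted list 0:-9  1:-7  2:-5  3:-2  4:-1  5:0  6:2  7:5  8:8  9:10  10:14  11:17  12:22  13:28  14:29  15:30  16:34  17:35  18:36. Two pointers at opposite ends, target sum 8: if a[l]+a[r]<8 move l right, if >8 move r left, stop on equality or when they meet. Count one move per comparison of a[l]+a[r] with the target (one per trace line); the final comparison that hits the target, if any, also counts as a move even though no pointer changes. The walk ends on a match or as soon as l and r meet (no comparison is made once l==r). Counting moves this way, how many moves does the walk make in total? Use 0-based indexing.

8 moves

[0,18] -9+36=27 >8 → r--
[0,17] -9+35=26 >8 → r--
[0,16] -9+34=25 >8 → r--
[0,15] -9+30=21 >8 → r--
[0,14] -9+29=20 >8 → r--
[0,13] -9+28=19 >8 → r--
[0,12] -9+22=13 >8 → r--
[0,11] -9+17=8 → found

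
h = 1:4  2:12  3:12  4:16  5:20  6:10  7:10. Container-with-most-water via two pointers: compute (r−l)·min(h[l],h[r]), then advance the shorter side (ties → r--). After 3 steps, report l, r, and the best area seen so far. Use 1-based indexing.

l=2, r=5, best area=50

[1,7] min(4,10)*6=24 best=24 * → l++
[2,7] min(12,10)*5=50 best=50 * → r--
[2,6] min(12,10)*4=40 best=50 → r--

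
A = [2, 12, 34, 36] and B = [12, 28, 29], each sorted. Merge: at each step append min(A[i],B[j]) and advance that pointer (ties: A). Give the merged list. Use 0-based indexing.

[2, 12, 12, 28, 29, 34, 36]

[i=0,j=0] A[i]=2<=B[j]=12 take 2 → i++
[i=1,j=0] A[i]=12<=B[j]=12 take 12 → i++
[i=2,j=0] A[i]=34>B[j]=12 take 12 → j++
[i=2,j=1] A[i]=34>B[j]=28 take 28 → j++
[i=2,j=2] A[i]=34>B[j]=29 take 29 → j++
[i=2,j=3] B done, take A[i]=34 → i++
[i=3,j=3] B done, take A[i]=36 → i++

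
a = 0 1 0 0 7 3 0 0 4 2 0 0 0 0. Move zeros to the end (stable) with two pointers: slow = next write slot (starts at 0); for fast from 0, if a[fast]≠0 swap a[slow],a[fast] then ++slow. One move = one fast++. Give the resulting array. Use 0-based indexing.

slow=0 fast=0: a[fast]=0, fast++
slow=0 fast=1: a[fast]=1≠0 swap→a[0]=1, slow++,fast++
slow=1 fast=2: a[fast]=0, fast++
slow=1 fast=3: a[fast]=0, fast++
slow=1 fast=4: a[fast]=7≠0 swap→a[1]=7, slow++,fast++
slow=2 fast=5: a[fast]=3≠0 swap→a[2]=3, slow++,fast++
slow=3 fast=6: a[fast]=0, fast++
slow=3 fast=7: a[fast]=0, fast++
slow=3 fast=8: a[fast]=4≠0 swap→a[3]=4, slow++,fast++
slow=4 fast=9: a[fast]=2≠0 swap→a[4]=2, slow++,fast++
slow=5 fast=10: a[fast]=0, fast++
slow=5 fast=11: a[fast]=0, fast++
slow=5 fast=12: a[fast]=0, fast++
slow=5 fast=13: a[fast]=0, fast++

[1, 7, 3, 4, 2, 0, 0, 0, 0, 0, 0, 0, 0, 0]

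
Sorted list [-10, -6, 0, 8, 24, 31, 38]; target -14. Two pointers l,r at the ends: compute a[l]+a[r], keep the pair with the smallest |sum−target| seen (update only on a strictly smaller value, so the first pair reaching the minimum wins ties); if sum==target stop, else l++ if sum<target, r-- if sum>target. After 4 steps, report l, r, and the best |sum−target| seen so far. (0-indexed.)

l=0, r=2, best |Δ|=12

[0,6] -10+38=28 d=42 * → r--
[0,5] -10+31=21 d=35 * → r--
[0,4] -10+24=14 d=28 * → r--
[0,3] -10+8=-2 d=12 * → r--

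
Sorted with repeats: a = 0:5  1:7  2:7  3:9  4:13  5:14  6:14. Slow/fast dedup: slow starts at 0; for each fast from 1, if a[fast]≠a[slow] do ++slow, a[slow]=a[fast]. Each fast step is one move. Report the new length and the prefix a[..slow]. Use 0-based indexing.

length 5; prefix = [5, 7, 9, 13, 14]

(s=0,f=1) a[fast]=7≠a[slow]=5 write a[1]=7 → slow++,fast++
(s=1,f=2) a[fast]=7=a[slow] dup → fast++
(s=1,f=3) a[fast]=9≠a[slow]=7 write a[2]=9 → slow++,fast++
(s=2,f=4) a[fast]=13≠a[slow]=9 write a[3]=13 → slow++,fast++
(s=3,f=5) a[fast]=14≠a[slow]=13 write a[4]=14 → slow++,fast++
(s=4,f=6) a[fast]=14=a[slow] dup → fast++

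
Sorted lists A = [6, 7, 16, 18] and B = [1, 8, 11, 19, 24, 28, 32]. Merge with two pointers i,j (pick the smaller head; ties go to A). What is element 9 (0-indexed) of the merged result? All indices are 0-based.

merged[9] = 28

i=0 j=0: A[i]=6>B[j]=1 take 1, j++
i=0 j=1: A[i]=6<=B[j]=8 take 6, i++
i=1 j=1: A[i]=7<=B[j]=8 take 7, i++
i=2 j=1: A[i]=16>B[j]=8 take 8, j++
i=2 j=2: A[i]=16>B[j]=11 take 11, j++
i=2 j=3: A[i]=16<=B[j]=19 take 16, i++
i=3 j=3: A[i]=18<=B[j]=19 take 18, i++
i=4 j=3: A done, take B[j]=19, j++
i=4 j=4: A done, take B[j]=24, j++
i=4 j=5: A done, take B[j]=28, j++
i=4 j=6: A done, take B[j]=32, j++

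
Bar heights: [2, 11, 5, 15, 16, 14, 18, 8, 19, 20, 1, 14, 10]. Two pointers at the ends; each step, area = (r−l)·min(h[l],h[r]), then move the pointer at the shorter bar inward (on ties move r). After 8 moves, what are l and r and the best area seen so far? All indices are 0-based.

[0,12] min(2,10)*12=24 best=24 * → l++
[1,12] min(11,10)*11=110 best=110 * → r--
[1,11] min(11,14)*10=110 best=110 → l++
[2,11] min(5,14)*9=45 best=110 → l++
[3,11] min(15,14)*8=112 best=112 * → r--
[3,10] min(15,1)*7=7 best=112 → r--
[3,9] min(15,20)*6=90 best=112 → l++
[4,9] min(16,20)*5=80 best=112 → l++

l=5, r=9, best area=112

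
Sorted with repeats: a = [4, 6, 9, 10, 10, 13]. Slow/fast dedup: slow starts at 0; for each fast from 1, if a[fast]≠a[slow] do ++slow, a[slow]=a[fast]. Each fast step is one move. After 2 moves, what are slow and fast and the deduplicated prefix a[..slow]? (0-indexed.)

slow=2, fast=3, prefix=[4, 6, 9]

slow=0 fast=1: a[fast]=6≠a[slow]=4 write a[1]=6, slow++,fast++
slow=1 fast=2: a[fast]=9≠a[slow]=6 write a[2]=9, slow++,fast++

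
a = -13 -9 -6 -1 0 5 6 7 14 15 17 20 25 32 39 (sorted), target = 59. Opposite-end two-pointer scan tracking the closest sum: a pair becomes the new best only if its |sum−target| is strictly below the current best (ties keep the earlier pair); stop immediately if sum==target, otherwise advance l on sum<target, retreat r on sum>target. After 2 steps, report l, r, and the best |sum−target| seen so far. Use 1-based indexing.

l=3, r=15, best |Δ|=29

[1,15] -13+39=26 d=33 * → l++
[2,15] -9+39=30 d=29 * → l++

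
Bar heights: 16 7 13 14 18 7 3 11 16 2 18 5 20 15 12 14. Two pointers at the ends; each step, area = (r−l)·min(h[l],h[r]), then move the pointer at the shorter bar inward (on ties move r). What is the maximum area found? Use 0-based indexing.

l=0 r=15: min(16,14)*15=210 best=210 *, r--
l=0 r=14: min(16,12)*14=168 best=210, r--
l=0 r=13: min(16,15)*13=195 best=210, r--
l=0 r=12: min(16,20)*12=192 best=210, l++
l=1 r=12: min(7,20)*11=77 best=210, l++
l=2 r=12: min(13,20)*10=130 best=210, l++
l=3 r=12: min(14,20)*9=126 best=210, l++
l=4 r=12: min(18,20)*8=144 best=210, l++
l=5 r=12: min(7,20)*7=49 best=210, l++
l=6 r=12: min(3,20)*6=18 best=210, l++
l=7 r=12: min(11,20)*5=55 best=210, l++
l=8 r=12: min(16,20)*4=64 best=210, l++
l=9 r=12: min(2,20)*3=6 best=210, l++
l=10 r=12: min(18,20)*2=36 best=210, l++
l=11 r=12: min(5,20)*1=5 best=210, l++

max area = 210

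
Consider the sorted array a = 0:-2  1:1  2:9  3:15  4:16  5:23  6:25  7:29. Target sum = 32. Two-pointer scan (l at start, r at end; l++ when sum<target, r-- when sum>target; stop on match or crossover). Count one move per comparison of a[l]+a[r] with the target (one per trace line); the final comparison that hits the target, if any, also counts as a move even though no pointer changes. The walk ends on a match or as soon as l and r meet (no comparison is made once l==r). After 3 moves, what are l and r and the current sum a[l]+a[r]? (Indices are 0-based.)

l=0 r=7: -2+29=27 <32, l++
l=1 r=7: 1+29=30 <32, l++
l=2 r=7: 9+29=38 >32, r--

l=2, r=6, sum=34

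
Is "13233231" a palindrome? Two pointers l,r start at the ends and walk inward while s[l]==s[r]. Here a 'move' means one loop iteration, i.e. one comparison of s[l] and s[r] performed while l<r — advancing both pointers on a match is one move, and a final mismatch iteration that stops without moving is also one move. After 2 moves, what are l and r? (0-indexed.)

l=0 r=7: '1'=='1', l++,r--
l=1 r=6: '3'=='3', l++,r--

l=2, r=5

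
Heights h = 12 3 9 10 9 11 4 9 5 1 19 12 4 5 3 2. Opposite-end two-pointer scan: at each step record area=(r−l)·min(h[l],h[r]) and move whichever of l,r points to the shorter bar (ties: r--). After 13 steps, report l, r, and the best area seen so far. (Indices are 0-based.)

l=8, r=10, best area=132

[0,15] min(12,2)*15=30 best=30 * → r--
[0,14] min(12,3)*14=42 best=42 * → r--
[0,13] min(12,5)*13=65 best=65 * → r--
[0,12] min(12,4)*12=48 best=65 → r--
[0,11] min(12,12)*11=132 best=132 * → r--
[0,10] min(12,19)*10=120 best=132 → l++
[1,10] min(3,19)*9=27 best=132 → l++
[2,10] min(9,19)*8=72 best=132 → l++
[3,10] min(10,19)*7=70 best=132 → l++
[4,10] min(9,19)*6=54 best=132 → l++
[5,10] min(11,19)*5=55 best=132 → l++
[6,10] min(4,19)*4=16 best=132 → l++
[7,10] min(9,19)*3=27 best=132 → l++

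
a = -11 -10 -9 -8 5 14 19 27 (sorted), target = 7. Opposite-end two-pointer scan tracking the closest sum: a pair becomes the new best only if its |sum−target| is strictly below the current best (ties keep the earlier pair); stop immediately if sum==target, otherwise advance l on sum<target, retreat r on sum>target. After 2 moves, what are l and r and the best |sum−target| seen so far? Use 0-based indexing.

l=0 r=7: -11+27=16 d=9 *, r--
l=0 r=6: -11+19=8 d=1 *, r--

l=0, r=5, best |Δ|=1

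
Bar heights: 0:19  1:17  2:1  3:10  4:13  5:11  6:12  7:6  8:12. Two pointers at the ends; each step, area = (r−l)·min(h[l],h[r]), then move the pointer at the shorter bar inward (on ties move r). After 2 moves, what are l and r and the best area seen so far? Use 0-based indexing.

l=0, r=6, best area=96

l=0 r=8: min(19,12)*8=96 best=96 *, r--
l=0 r=7: min(19,6)*7=42 best=96, r--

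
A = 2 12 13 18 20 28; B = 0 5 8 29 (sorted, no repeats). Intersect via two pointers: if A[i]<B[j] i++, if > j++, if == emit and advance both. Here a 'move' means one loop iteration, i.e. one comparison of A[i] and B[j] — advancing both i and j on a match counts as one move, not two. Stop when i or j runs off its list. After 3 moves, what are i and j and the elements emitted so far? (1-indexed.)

[i=1,j=1] 2>0 → j++
[i=1,j=2] 2<5 → i++
[i=2,j=2] 12>5 → j++

i=2, j=3, emitted=[]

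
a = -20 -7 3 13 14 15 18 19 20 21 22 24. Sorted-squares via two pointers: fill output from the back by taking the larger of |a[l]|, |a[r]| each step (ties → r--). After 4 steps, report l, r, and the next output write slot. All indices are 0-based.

[0,11] |-20|<=|24| out[11]=576 → r--
[0,10] |-20|<=|22| out[10]=484 → r--
[0,9] |-20|<=|21| out[9]=441 → r--
[0,8] |-20|<=|20| out[8]=400 → r--

l=0, r=7, next write slot=7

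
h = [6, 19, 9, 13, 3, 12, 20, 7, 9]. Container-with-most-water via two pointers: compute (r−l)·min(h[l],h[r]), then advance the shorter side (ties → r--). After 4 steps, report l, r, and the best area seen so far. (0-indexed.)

[0,8] min(6,9)*8=48 best=48 * → l++
[1,8] min(19,9)*7=63 best=63 * → r--
[1,7] min(19,7)*6=42 best=63 → r--
[1,6] min(19,20)*5=95 best=95 * → l++

l=2, r=6, best area=95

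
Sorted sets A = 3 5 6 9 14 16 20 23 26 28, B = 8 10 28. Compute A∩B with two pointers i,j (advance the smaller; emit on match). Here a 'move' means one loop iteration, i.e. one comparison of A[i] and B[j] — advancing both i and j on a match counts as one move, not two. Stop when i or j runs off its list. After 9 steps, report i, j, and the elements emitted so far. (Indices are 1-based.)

i=1 j=1: 3<8, i++
i=2 j=1: 5<8, i++
i=3 j=1: 6<8, i++
i=4 j=1: 9>8, j++
i=4 j=2: 9<10, i++
i=5 j=2: 14>10, j++
i=5 j=3: 14<28, i++
i=6 j=3: 16<28, i++
i=7 j=3: 20<28, i++

i=8, j=3, emitted=[]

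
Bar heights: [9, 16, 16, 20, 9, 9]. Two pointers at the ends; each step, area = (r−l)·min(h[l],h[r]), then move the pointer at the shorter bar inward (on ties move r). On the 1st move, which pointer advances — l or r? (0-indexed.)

r

l=0 r=5: min(9,9)*5=45 best=45 *, r--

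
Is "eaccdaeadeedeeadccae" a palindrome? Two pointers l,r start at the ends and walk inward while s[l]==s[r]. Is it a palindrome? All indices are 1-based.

not a palindrome (mismatch at 8,13)

l=1 r=20: 'e'=='e', l++,r--
l=2 r=19: 'a'=='a', l++,r--
l=3 r=18: 'c'=='c', l++,r--
l=4 r=17: 'c'=='c', l++,r--
l=5 r=16: 'd'=='d', l++,r--
l=6 r=15: 'a'=='a', l++,r--
l=7 r=14: 'e'=='e', l++,r--
l=8 r=13: 'a'!='e', stop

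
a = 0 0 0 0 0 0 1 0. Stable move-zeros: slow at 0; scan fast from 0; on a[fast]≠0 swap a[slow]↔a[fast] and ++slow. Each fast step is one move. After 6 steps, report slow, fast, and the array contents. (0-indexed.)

slow=0 fast=0: a[fast]=0, fast++
slow=0 fast=1: a[fast]=0, fast++
slow=0 fast=2: a[fast]=0, fast++
slow=0 fast=3: a[fast]=0, fast++
slow=0 fast=4: a[fast]=0, fast++
slow=0 fast=5: a[fast]=0, fast++

slow=0, fast=6, a=[0, 0, 0, 0, 0, 0, 1, 0]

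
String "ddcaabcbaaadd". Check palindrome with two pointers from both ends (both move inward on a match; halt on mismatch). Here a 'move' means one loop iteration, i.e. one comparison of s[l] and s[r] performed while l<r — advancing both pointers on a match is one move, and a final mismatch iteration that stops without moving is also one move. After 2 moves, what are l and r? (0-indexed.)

[0,12] 'd'=='d' → l++,r--
[1,11] 'd'=='d' → l++,r--

l=2, r=10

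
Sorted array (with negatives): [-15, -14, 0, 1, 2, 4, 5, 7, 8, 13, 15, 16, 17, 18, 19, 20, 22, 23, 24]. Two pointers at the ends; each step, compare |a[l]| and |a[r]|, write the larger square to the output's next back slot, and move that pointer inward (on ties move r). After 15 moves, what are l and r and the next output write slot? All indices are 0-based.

l=2, r=5, next write slot=3

[0,18] |-15|<=|24| out[18]=576 → r--
[0,17] |-15|<=|23| out[17]=529 → r--
[0,16] |-15|<=|22| out[16]=484 → r--
[0,15] |-15|<=|20| out[15]=400 → r--
[0,14] |-15|<=|19| out[14]=361 → r--
[0,13] |-15|<=|18| out[13]=324 → r--
[0,12] |-15|<=|17| out[12]=289 → r--
[0,11] |-15|<=|16| out[11]=256 → r--
[0,10] |-15|<=|15| out[10]=225 → r--
[0,9] |-15|>|13| out[9]=225 → l++
[1,9] |-14|>|13| out[8]=196 → l++
[2,9] |0|<=|13| out[7]=169 → r--
[2,8] |0|<=|8| out[6]=64 → r--
[2,7] |0|<=|7| out[5]=49 → r--
[2,6] |0|<=|5| out[4]=25 → r--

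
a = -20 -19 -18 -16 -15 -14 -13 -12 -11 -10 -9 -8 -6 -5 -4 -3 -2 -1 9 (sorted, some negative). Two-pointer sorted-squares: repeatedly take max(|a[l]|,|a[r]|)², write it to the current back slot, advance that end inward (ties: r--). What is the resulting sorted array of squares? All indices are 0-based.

l=0 r=18: |-20|>|9| out[18]=400, l++
l=1 r=18: |-19|>|9| out[17]=361, l++
l=2 r=18: |-18|>|9| out[16]=324, l++
l=3 r=18: |-16|>|9| out[15]=256, l++
l=4 r=18: |-15|>|9| out[14]=225, l++
l=5 r=18: |-14|>|9| out[13]=196, l++
l=6 r=18: |-13|>|9| out[12]=169, l++
l=7 r=18: |-12|>|9| out[11]=144, l++
l=8 r=18: |-11|>|9| out[10]=121, l++
l=9 r=18: |-10|>|9| out[9]=100, l++
l=10 r=18: |-9|<=|9| out[8]=81, r--
l=10 r=17: |-9|>|-1| out[7]=81, l++
l=11 r=17: |-8|>|-1| out[6]=64, l++
l=12 r=17: |-6|>|-1| out[5]=36, l++
l=13 r=17: |-5|>|-1| out[4]=25, l++
l=14 r=17: |-4|>|-1| out[3]=16, l++
l=15 r=17: |-3|>|-1| out[2]=9, l++
l=16 r=17: |-2|>|-1| out[1]=4, l++
l=17 r=17: |-1|<=|-1| out[0]=1, r--

[1, 4, 9, 16, 25, 36, 64, 81, 81, 100, 121, 144, 169, 196, 225, 256, 324, 361, 400]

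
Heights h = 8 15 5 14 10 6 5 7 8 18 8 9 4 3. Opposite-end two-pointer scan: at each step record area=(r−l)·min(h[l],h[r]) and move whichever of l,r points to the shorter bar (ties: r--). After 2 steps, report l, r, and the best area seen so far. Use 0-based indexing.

l=0, r=11, best area=48

l=0 r=13: min(8,3)*13=39 best=39 *, r--
l=0 r=12: min(8,4)*12=48 best=48 *, r--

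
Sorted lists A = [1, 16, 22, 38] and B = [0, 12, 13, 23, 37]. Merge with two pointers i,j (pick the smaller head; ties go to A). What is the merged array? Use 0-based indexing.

[0, 1, 12, 13, 16, 22, 23, 37, 38]

i=0 j=0: A[i]=1>B[j]=0 take 0, j++
i=0 j=1: A[i]=1<=B[j]=12 take 1, i++
i=1 j=1: A[i]=16>B[j]=12 take 12, j++
i=1 j=2: A[i]=16>B[j]=13 take 13, j++
i=1 j=3: A[i]=16<=B[j]=23 take 16, i++
i=2 j=3: A[i]=22<=B[j]=23 take 22, i++
i=3 j=3: A[i]=38>B[j]=23 take 23, j++
i=3 j=4: A[i]=38>B[j]=37 take 37, j++
i=3 j=5: B done, take A[i]=38, i++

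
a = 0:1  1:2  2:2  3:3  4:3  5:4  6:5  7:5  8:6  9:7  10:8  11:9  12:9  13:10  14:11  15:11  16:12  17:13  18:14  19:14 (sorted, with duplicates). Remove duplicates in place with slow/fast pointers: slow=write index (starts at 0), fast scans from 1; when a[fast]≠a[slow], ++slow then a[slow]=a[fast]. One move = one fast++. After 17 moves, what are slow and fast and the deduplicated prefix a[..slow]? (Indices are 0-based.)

slow=12, fast=18, prefix=[1, 2, 3, 4, 5, 6, 7, 8, 9, 10, 11, 12, 13]

slow=0 fast=1: a[fast]=2≠a[slow]=1 write a[1]=2, slow++,fast++
slow=1 fast=2: a[fast]=2=a[slow] dup, fast++
slow=1 fast=3: a[fast]=3≠a[slow]=2 write a[2]=3, slow++,fast++
slow=2 fast=4: a[fast]=3=a[slow] dup, fast++
slow=2 fast=5: a[fast]=4≠a[slow]=3 write a[3]=4, slow++,fast++
slow=3 fast=6: a[fast]=5≠a[slow]=4 write a[4]=5, slow++,fast++
slow=4 fast=7: a[fast]=5=a[slow] dup, fast++
slow=4 fast=8: a[fast]=6≠a[slow]=5 write a[5]=6, slow++,fast++
slow=5 fast=9: a[fast]=7≠a[slow]=6 write a[6]=7, slow++,fast++
slow=6 fast=10: a[fast]=8≠a[slow]=7 write a[7]=8, slow++,fast++
slow=7 fast=11: a[fast]=9≠a[slow]=8 write a[8]=9, slow++,fast++
slow=8 fast=12: a[fast]=9=a[slow] dup, fast++
slow=8 fast=13: a[fast]=10≠a[slow]=9 write a[9]=10, slow++,fast++
slow=9 fast=14: a[fast]=11≠a[slow]=10 write a[10]=11, slow++,fast++
slow=10 fast=15: a[fast]=11=a[slow] dup, fast++
slow=10 fast=16: a[fast]=12≠a[slow]=11 write a[11]=12, slow++,fast++
slow=11 fast=17: a[fast]=13≠a[slow]=12 write a[12]=13, slow++,fast++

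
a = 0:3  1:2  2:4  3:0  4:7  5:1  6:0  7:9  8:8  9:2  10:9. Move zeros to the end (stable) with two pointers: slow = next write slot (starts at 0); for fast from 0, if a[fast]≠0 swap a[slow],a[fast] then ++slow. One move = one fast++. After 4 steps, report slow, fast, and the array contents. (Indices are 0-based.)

slow=3, fast=4, a=[3, 2, 4, 0, 7, 1, 0, 9, 8, 2, 9]

slow=0 fast=0: a[fast]=3≠0 swap→a[0]=3, slow++,fast++
slow=1 fast=1: a[fast]=2≠0 swap→a[1]=2, slow++,fast++
slow=2 fast=2: a[fast]=4≠0 swap→a[2]=4, slow++,fast++
slow=3 fast=3: a[fast]=0, fast++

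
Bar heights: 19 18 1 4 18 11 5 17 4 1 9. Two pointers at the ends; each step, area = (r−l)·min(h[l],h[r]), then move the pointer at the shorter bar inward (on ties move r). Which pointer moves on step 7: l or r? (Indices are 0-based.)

[0,10] min(19,9)*10=90 best=90 * → r--
[0,9] min(19,1)*9=9 best=90 → r--
[0,8] min(19,4)*8=32 best=90 → r--
[0,7] min(19,17)*7=119 best=119 * → r--
[0,6] min(19,5)*6=30 best=119 → r--
[0,5] min(19,11)*5=55 best=119 → r--
[0,4] min(19,18)*4=72 best=119 → r--

r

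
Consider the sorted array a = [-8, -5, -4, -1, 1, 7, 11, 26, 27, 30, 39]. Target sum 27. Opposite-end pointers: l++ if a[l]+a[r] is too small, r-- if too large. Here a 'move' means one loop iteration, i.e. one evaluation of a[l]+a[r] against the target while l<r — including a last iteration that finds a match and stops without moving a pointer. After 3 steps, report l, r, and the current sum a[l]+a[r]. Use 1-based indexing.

l=3, r=10, sum=26

l=1 r=11: -8+39=31 >27, r--
l=1 r=10: -8+30=22 <27, l++
l=2 r=10: -5+30=25 <27, l++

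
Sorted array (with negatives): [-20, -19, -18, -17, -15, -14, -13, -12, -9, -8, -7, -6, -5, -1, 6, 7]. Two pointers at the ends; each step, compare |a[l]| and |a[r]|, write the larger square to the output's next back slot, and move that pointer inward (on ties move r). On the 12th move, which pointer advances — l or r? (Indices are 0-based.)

l=0 r=15: |-20|>|7| out[15]=400, l++
l=1 r=15: |-19|>|7| out[14]=361, l++
l=2 r=15: |-18|>|7| out[13]=324, l++
l=3 r=15: |-17|>|7| out[12]=289, l++
l=4 r=15: |-15|>|7| out[11]=225, l++
l=5 r=15: |-14|>|7| out[10]=196, l++
l=6 r=15: |-13|>|7| out[9]=169, l++
l=7 r=15: |-12|>|7| out[8]=144, l++
l=8 r=15: |-9|>|7| out[7]=81, l++
l=9 r=15: |-8|>|7| out[6]=64, l++
l=10 r=15: |-7|<=|7| out[5]=49, r--
l=10 r=14: |-7|>|6| out[4]=49, l++

l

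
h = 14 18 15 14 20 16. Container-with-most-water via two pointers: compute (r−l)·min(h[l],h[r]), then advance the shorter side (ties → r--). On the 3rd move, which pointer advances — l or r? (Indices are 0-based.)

l

[0,5] min(14,16)*5=70 best=70 * → l++
[1,5] min(18,16)*4=64 best=70 → r--
[1,4] min(18,20)*3=54 best=70 → l++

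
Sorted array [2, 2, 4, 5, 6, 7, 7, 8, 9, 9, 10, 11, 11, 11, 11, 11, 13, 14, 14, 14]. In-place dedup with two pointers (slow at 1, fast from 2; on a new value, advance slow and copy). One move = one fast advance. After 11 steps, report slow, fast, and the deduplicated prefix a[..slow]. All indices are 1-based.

slow=1 fast=2: a[fast]=2=a[slow] dup, fast++
slow=1 fast=3: a[fast]=4≠a[slow]=2 write a[2]=4, slow++,fast++
slow=2 fast=4: a[fast]=5≠a[slow]=4 write a[3]=5, slow++,fast++
slow=3 fast=5: a[fast]=6≠a[slow]=5 write a[4]=6, slow++,fast++
slow=4 fast=6: a[fast]=7≠a[slow]=6 write a[5]=7, slow++,fast++
slow=5 fast=7: a[fast]=7=a[slow] dup, fast++
slow=5 fast=8: a[fast]=8≠a[slow]=7 write a[6]=8, slow++,fast++
slow=6 fast=9: a[fast]=9≠a[slow]=8 write a[7]=9, slow++,fast++
slow=7 fast=10: a[fast]=9=a[slow] dup, fast++
slow=7 fast=11: a[fast]=10≠a[slow]=9 write a[8]=10, slow++,fast++
slow=8 fast=12: a[fast]=11≠a[slow]=10 write a[9]=11, slow++,fast++

slow=9, fast=13, prefix=[2, 4, 5, 6, 7, 8, 9, 10, 11]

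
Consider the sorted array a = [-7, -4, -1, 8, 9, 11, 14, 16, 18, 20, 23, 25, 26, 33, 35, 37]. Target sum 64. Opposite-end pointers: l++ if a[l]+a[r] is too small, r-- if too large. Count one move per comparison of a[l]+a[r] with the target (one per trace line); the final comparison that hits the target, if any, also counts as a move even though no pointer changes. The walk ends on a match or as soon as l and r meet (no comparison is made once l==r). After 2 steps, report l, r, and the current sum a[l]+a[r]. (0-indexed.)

[0,15] -7+37=30 <64 → l++
[1,15] -4+37=33 <64 → l++

l=2, r=15, sum=36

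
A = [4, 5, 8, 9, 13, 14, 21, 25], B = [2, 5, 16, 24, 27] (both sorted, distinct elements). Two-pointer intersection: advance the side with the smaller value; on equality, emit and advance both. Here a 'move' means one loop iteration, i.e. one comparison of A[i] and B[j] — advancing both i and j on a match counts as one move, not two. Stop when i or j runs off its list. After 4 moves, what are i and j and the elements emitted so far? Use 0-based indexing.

[i=0,j=0] 4>2 → j++
[i=0,j=1] 4<5 → i++
[i=1,j=1] 5==5 emit → i++,j++
[i=2,j=2] 8<16 → i++

i=3, j=2, emitted=[5]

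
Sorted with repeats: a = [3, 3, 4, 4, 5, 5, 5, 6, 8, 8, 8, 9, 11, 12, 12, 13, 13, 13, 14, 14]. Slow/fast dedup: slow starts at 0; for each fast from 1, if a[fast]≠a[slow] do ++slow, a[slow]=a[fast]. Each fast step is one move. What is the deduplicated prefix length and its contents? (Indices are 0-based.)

length 10; prefix = [3, 4, 5, 6, 8, 9, 11, 12, 13, 14]

slow=0 fast=1: a[fast]=3=a[slow] dup, fast++
slow=0 fast=2: a[fast]=4≠a[slow]=3 write a[1]=4, slow++,fast++
slow=1 fast=3: a[fast]=4=a[slow] dup, fast++
slow=1 fast=4: a[fast]=5≠a[slow]=4 write a[2]=5, slow++,fast++
slow=2 fast=5: a[fast]=5=a[slow] dup, fast++
slow=2 fast=6: a[fast]=5=a[slow] dup, fast++
slow=2 fast=7: a[fast]=6≠a[slow]=5 write a[3]=6, slow++,fast++
slow=3 fast=8: a[fast]=8≠a[slow]=6 write a[4]=8, slow++,fast++
slow=4 fast=9: a[fast]=8=a[slow] dup, fast++
slow=4 fast=10: a[fast]=8=a[slow] dup, fast++
slow=4 fast=11: a[fast]=9≠a[slow]=8 write a[5]=9, slow++,fast++
slow=5 fast=12: a[fast]=11≠a[slow]=9 write a[6]=11, slow++,fast++
slow=6 fast=13: a[fast]=12≠a[slow]=11 write a[7]=12, slow++,fast++
slow=7 fast=14: a[fast]=12=a[slow] dup, fast++
slow=7 fast=15: a[fast]=13≠a[slow]=12 write a[8]=13, slow++,fast++
slow=8 fast=16: a[fast]=13=a[slow] dup, fast++
slow=8 fast=17: a[fast]=13=a[slow] dup, fast++
slow=8 fast=18: a[fast]=14≠a[slow]=13 write a[9]=14, slow++,fast++
slow=9 fast=19: a[fast]=14=a[slow] dup, fast++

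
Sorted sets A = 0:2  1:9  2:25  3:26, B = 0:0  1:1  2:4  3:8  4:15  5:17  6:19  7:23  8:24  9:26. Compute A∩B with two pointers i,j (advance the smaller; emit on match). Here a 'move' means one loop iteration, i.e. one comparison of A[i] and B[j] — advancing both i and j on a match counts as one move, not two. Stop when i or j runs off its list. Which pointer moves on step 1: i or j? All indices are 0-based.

j

[i=0,j=0] 2>0 → j++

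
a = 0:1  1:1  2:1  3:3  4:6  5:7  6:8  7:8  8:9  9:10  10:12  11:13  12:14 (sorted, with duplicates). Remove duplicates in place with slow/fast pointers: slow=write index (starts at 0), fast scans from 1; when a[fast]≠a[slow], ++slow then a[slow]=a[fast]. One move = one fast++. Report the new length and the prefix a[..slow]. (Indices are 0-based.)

(s=0,f=1) a[fast]=1=a[slow] dup → fast++
(s=0,f=2) a[fast]=1=a[slow] dup → fast++
(s=0,f=3) a[fast]=3≠a[slow]=1 write a[1]=3 → slow++,fast++
(s=1,f=4) a[fast]=6≠a[slow]=3 write a[2]=6 → slow++,fast++
(s=2,f=5) a[fast]=7≠a[slow]=6 write a[3]=7 → slow++,fast++
(s=3,f=6) a[fast]=8≠a[slow]=7 write a[4]=8 → slow++,fast++
(s=4,f=7) a[fast]=8=a[slow] dup → fast++
(s=4,f=8) a[fast]=9≠a[slow]=8 write a[5]=9 → slow++,fast++
(s=5,f=9) a[fast]=10≠a[slow]=9 write a[6]=10 → slow++,fast++
(s=6,f=10) a[fast]=12≠a[slow]=10 write a[7]=12 → slow++,fast++
(s=7,f=11) a[fast]=13≠a[slow]=12 write a[8]=13 → slow++,fast++
(s=8,f=12) a[fast]=14≠a[slow]=13 write a[9]=14 → slow++,fast++

length 10; prefix = [1, 3, 6, 7, 8, 9, 10, 12, 13, 14]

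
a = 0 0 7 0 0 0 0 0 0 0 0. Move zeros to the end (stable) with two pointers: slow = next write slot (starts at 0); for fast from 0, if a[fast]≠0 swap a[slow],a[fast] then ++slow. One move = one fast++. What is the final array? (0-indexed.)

[7, 0, 0, 0, 0, 0, 0, 0, 0, 0, 0]

(s=0,f=0) a[fast]=0 → fast++
(s=0,f=1) a[fast]=0 → fast++
(s=0,f=2) a[fast]=7≠0 swap→a[0]=7 → slow++,fast++
(s=1,f=3) a[fast]=0 → fast++
(s=1,f=4) a[fast]=0 → fast++
(s=1,f=5) a[fast]=0 → fast++
(s=1,f=6) a[fast]=0 → fast++
(s=1,f=7) a[fast]=0 → fast++
(s=1,f=8) a[fast]=0 → fast++
(s=1,f=9) a[fast]=0 → fast++
(s=1,f=10) a[fast]=0 → fast++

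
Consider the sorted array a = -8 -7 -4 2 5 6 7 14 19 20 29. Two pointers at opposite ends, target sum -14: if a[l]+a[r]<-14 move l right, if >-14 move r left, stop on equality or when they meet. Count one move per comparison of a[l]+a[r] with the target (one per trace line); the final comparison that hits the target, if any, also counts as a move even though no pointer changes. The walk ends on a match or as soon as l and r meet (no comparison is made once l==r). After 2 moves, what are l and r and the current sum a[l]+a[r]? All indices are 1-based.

l=1, r=9, sum=11

[1,11] -8+29=21 >-14 → r--
[1,10] -8+20=12 >-14 → r--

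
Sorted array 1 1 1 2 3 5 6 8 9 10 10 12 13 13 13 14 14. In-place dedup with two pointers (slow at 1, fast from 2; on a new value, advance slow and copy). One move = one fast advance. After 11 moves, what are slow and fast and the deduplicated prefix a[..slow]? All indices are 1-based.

slow=1 fast=2: a[fast]=1=a[slow] dup, fast++
slow=1 fast=3: a[fast]=1=a[slow] dup, fast++
slow=1 fast=4: a[fast]=2≠a[slow]=1 write a[2]=2, slow++,fast++
slow=2 fast=5: a[fast]=3≠a[slow]=2 write a[3]=3, slow++,fast++
slow=3 fast=6: a[fast]=5≠a[slow]=3 write a[4]=5, slow++,fast++
slow=4 fast=7: a[fast]=6≠a[slow]=5 write a[5]=6, slow++,fast++
slow=5 fast=8: a[fast]=8≠a[slow]=6 write a[6]=8, slow++,fast++
slow=6 fast=9: a[fast]=9≠a[slow]=8 write a[7]=9, slow++,fast++
slow=7 fast=10: a[fast]=10≠a[slow]=9 write a[8]=10, slow++,fast++
slow=8 fast=11: a[fast]=10=a[slow] dup, fast++
slow=8 fast=12: a[fast]=12≠a[slow]=10 write a[9]=12, slow++,fast++

slow=9, fast=13, prefix=[1, 2, 3, 5, 6, 8, 9, 10, 12]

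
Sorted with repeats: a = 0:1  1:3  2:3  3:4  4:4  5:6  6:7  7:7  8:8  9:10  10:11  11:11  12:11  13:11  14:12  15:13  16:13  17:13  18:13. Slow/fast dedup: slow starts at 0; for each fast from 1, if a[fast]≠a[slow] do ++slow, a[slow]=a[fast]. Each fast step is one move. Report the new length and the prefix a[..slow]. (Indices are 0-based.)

(s=0,f=1) a[fast]=3≠a[slow]=1 write a[1]=3 → slow++,fast++
(s=1,f=2) a[fast]=3=a[slow] dup → fast++
(s=1,f=3) a[fast]=4≠a[slow]=3 write a[2]=4 → slow++,fast++
(s=2,f=4) a[fast]=4=a[slow] dup → fast++
(s=2,f=5) a[fast]=6≠a[slow]=4 write a[3]=6 → slow++,fast++
(s=3,f=6) a[fast]=7≠a[slow]=6 write a[4]=7 → slow++,fast++
(s=4,f=7) a[fast]=7=a[slow] dup → fast++
(s=4,f=8) a[fast]=8≠a[slow]=7 write a[5]=8 → slow++,fast++
(s=5,f=9) a[fast]=10≠a[slow]=8 write a[6]=10 → slow++,fast++
(s=6,f=10) a[fast]=11≠a[slow]=10 write a[7]=11 → slow++,fast++
(s=7,f=11) a[fast]=11=a[slow] dup → fast++
(s=7,f=12) a[fast]=11=a[slow] dup → fast++
(s=7,f=13) a[fast]=11=a[slow] dup → fast++
(s=7,f=14) a[fast]=12≠a[slow]=11 write a[8]=12 → slow++,fast++
(s=8,f=15) a[fast]=13≠a[slow]=12 write a[9]=13 → slow++,fast++
(s=9,f=16) a[fast]=13=a[slow] dup → fast++
(s=9,f=17) a[fast]=13=a[slow] dup → fast++
(s=9,f=18) a[fast]=13=a[slow] dup → fast++

length 10; prefix = [1, 3, 4, 6, 7, 8, 10, 11, 12, 13]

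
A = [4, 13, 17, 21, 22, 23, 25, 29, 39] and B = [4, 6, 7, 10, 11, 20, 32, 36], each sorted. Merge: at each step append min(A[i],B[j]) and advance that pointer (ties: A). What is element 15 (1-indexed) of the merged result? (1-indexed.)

merged[15] = 32

[i=1,j=1] A[i]=4<=B[j]=4 take 4 → i++
[i=2,j=1] A[i]=13>B[j]=4 take 4 → j++
[i=2,j=2] A[i]=13>B[j]=6 take 6 → j++
[i=2,j=3] A[i]=13>B[j]=7 take 7 → j++
[i=2,j=4] A[i]=13>B[j]=10 take 10 → j++
[i=2,j=5] A[i]=13>B[j]=11 take 11 → j++
[i=2,j=6] A[i]=13<=B[j]=20 take 13 → i++
[i=3,j=6] A[i]=17<=B[j]=20 take 17 → i++
[i=4,j=6] A[i]=21>B[j]=20 take 20 → j++
[i=4,j=7] A[i]=21<=B[j]=32 take 21 → i++
[i=5,j=7] A[i]=22<=B[j]=32 take 22 → i++
[i=6,j=7] A[i]=23<=B[j]=32 take 23 → i++
[i=7,j=7] A[i]=25<=B[j]=32 take 25 → i++
[i=8,j=7] A[i]=29<=B[j]=32 take 29 → i++
[i=9,j=7] A[i]=39>B[j]=32 take 32 → j++
[i=9,j=8] A[i]=39>B[j]=36 take 36 → j++
[i=9,j=9] B done, take A[i]=39 → i++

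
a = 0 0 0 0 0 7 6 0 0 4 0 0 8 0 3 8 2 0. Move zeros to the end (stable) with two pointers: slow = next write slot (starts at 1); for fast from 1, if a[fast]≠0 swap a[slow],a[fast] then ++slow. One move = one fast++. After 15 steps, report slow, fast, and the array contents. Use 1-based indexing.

(s=1,f=1) a[fast]=0 → fast++
(s=1,f=2) a[fast]=0 → fast++
(s=1,f=3) a[fast]=0 → fast++
(s=1,f=4) a[fast]=0 → fast++
(s=1,f=5) a[fast]=0 → fast++
(s=1,f=6) a[fast]=7≠0 swap→a[1]=7 → slow++,fast++
(s=2,f=7) a[fast]=6≠0 swap→a[2]=6 → slow++,fast++
(s=3,f=8) a[fast]=0 → fast++
(s=3,f=9) a[fast]=0 → fast++
(s=3,f=10) a[fast]=4≠0 swap→a[3]=4 → slow++,fast++
(s=4,f=11) a[fast]=0 → fast++
(s=4,f=12) a[fast]=0 → fast++
(s=4,f=13) a[fast]=8≠0 swap→a[4]=8 → slow++,fast++
(s=5,f=14) a[fast]=0 → fast++
(s=5,f=15) a[fast]=3≠0 swap→a[5]=3 → slow++,fast++

slow=6, fast=16, a=[7, 6, 4, 8, 3, 0, 0, 0, 0, 0, 0, 0, 0, 0, 0, 8, 2, 0]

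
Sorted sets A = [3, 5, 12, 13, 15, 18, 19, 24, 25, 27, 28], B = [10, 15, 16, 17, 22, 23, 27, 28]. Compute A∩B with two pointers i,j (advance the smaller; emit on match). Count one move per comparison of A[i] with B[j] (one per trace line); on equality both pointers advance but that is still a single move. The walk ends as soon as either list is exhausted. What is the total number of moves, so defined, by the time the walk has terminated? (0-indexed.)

i=0 j=0: 3<10, i++
i=1 j=0: 5<10, i++
i=2 j=0: 12>10, j++
i=2 j=1: 12<15, i++
i=3 j=1: 13<15, i++
i=4 j=1: 15==15 emit, i++,j++
i=5 j=2: 18>16, j++
i=5 j=3: 18>17, j++
i=5 j=4: 18<22, i++
i=6 j=4: 19<22, i++
i=7 j=4: 24>22, j++
i=7 j=5: 24>23, j++
i=7 j=6: 24<27, i++
i=8 j=6: 25<27, i++
i=9 j=6: 27==27 emit, i++,j++
i=10 j=7: 28==28 emit, i++,j++

16 moves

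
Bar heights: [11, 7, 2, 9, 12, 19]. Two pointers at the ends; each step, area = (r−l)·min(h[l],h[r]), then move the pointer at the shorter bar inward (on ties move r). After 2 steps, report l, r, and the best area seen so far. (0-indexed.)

[0,5] min(11,19)*5=55 best=55 * → l++
[1,5] min(7,19)*4=28 best=55 → l++

l=2, r=5, best area=55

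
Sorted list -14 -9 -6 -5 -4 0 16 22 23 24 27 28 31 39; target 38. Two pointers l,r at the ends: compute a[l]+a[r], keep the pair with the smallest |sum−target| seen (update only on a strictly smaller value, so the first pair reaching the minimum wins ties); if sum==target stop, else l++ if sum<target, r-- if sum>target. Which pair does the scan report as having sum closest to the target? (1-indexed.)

pair (16, 22) with sum 38 (|Δ|=0)

[1,14] -14+39=25 d=13 * → l++
[2,14] -9+39=30 d=8 * → l++
[3,14] -6+39=33 d=5 * → l++
[4,14] -5+39=34 d=4 * → l++
[5,14] -4+39=35 d=3 * → l++
[6,14] 0+39=39 d=1 * → r--
[6,13] 0+31=31 d=7 → l++
[7,13] 16+31=47 d=9 → r--
[7,12] 16+28=44 d=6 → r--
[7,11] 16+27=43 d=5 → r--
[7,10] 16+24=40 d=2 → r--
[7,9] 16+23=39 d=1 → r--
[7,8] 16+22=38 d=0 * → stop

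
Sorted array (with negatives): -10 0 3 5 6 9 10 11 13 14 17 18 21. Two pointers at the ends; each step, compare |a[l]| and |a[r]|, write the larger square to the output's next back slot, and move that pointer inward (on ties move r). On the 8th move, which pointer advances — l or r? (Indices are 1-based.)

l

l=1 r=13: |-10|<=|21| out[13]=441, r--
l=1 r=12: |-10|<=|18| out[12]=324, r--
l=1 r=11: |-10|<=|17| out[11]=289, r--
l=1 r=10: |-10|<=|14| out[10]=196, r--
l=1 r=9: |-10|<=|13| out[9]=169, r--
l=1 r=8: |-10|<=|11| out[8]=121, r--
l=1 r=7: |-10|<=|10| out[7]=100, r--
l=1 r=6: |-10|>|9| out[6]=100, l++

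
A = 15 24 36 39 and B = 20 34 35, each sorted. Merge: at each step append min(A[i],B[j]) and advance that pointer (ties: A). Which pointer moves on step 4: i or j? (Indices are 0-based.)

j

[i=0,j=0] A[i]=15<=B[j]=20 take 15 → i++
[i=1,j=0] A[i]=24>B[j]=20 take 20 → j++
[i=1,j=1] A[i]=24<=B[j]=34 take 24 → i++
[i=2,j=1] A[i]=36>B[j]=34 take 34 → j++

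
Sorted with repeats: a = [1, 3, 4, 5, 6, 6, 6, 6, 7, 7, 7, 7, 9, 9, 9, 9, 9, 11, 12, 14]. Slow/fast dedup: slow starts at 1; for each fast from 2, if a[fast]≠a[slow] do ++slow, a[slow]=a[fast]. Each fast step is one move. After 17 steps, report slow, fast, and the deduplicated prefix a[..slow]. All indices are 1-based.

slow=8, fast=19, prefix=[1, 3, 4, 5, 6, 7, 9, 11]

(s=1,f=2) a[fast]=3≠a[slow]=1 write a[2]=3 → slow++,fast++
(s=2,f=3) a[fast]=4≠a[slow]=3 write a[3]=4 → slow++,fast++
(s=3,f=4) a[fast]=5≠a[slow]=4 write a[4]=5 → slow++,fast++
(s=4,f=5) a[fast]=6≠a[slow]=5 write a[5]=6 → slow++,fast++
(s=5,f=6) a[fast]=6=a[slow] dup → fast++
(s=5,f=7) a[fast]=6=a[slow] dup → fast++
(s=5,f=8) a[fast]=6=a[slow] dup → fast++
(s=5,f=9) a[fast]=7≠a[slow]=6 write a[6]=7 → slow++,fast++
(s=6,f=10) a[fast]=7=a[slow] dup → fast++
(s=6,f=11) a[fast]=7=a[slow] dup → fast++
(s=6,f=12) a[fast]=7=a[slow] dup → fast++
(s=6,f=13) a[fast]=9≠a[slow]=7 write a[7]=9 → slow++,fast++
(s=7,f=14) a[fast]=9=a[slow] dup → fast++
(s=7,f=15) a[fast]=9=a[slow] dup → fast++
(s=7,f=16) a[fast]=9=a[slow] dup → fast++
(s=7,f=17) a[fast]=9=a[slow] dup → fast++
(s=7,f=18) a[fast]=11≠a[slow]=9 write a[8]=11 → slow++,fast++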